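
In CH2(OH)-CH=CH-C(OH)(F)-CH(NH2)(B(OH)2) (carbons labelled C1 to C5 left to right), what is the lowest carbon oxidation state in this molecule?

-1

Tallying each carbon's bonds:
C1: 1C, 2H, 1O → 0 − 2 + 1 = -1
C2: 3C, 1H → 0 − 1 = -1
C3: 3C, 1H → 0 − 1 = -1
C4: 2C, 1O, 1F → 0 + 1 + 1 = +2
C5: 1C, 1H, 1N, 1B → 0 − 1 + 1 − 1 = -1
The lowest value is -1.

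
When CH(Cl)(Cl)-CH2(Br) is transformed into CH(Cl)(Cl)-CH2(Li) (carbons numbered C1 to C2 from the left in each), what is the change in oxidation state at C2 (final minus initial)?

-2

Before: C2 has 1 bond to C, 2 bonds to H, 1 bond to Br → oxidation state -1.
After: C2 has 1 bond to C, 2 bonds to H, 1 bond to Li → oxidation state -3.
Δ = -3 − (-1) = -2, so this is a reduction at C2.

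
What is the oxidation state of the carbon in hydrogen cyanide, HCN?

Bonds to more-electronegative neighbours contribute +1 each, bonds to H or metals contribute −1 each, and C–C bonds contribute 0.
The carbon has one bond to H (-1), a triple bond to N (3×+1 = +3).
Oxidation state = -1 + 3 = +2.

+2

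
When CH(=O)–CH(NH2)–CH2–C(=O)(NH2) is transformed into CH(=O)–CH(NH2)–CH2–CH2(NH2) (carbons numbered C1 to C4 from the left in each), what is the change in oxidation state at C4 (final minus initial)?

Before: C4 has 1 bond to C, 2 bonds to O, 1 bond to N → oxidation state +3.
After: C4 has 1 bond to C, 2 bonds to H, 1 bond to N → oxidation state -1.
Δ = -1 − (+3) = -4, so this is a reduction at C4.

-4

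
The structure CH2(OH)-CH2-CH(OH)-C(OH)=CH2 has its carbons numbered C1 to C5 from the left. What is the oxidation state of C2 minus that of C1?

C2: 2C, 2H → 0 − 2 = -2
C1: 1C, 2H, 1O → 0 − 2 + 1 = -1
Difference: -2 − (-1) = -1.

-1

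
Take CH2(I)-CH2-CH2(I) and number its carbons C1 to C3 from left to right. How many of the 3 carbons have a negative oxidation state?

3

Tallying each carbon's bonds:
C1: 1C, 2H, 1I → 0 − 2 + 1 = -1
C2: 2C, 2H → 0 − 2 = -2
C3: 1C, 2H, 1I → 0 − 2 + 1 = -1
3 carbons (C1, C2, C3) meet the condition.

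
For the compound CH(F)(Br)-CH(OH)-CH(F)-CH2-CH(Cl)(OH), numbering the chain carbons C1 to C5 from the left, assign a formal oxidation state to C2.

C2 has one bond to C (0), one bond to C (0), one bond to H (-1), one bond to O (+1).
Oxidation state = 0 + 0 − 1 + 1 = 0.

0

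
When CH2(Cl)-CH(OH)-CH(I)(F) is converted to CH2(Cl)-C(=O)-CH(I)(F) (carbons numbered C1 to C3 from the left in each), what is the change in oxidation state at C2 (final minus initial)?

Before: C2 has 2 bonds to C, 1 bond to H, 1 bond to O → oxidation state 0.
After: C2 has 2 bonds to C, 2 bonds to O → oxidation state +2.
Δ = +2 − (0) = +2, so this is an oxidation at C2.

+2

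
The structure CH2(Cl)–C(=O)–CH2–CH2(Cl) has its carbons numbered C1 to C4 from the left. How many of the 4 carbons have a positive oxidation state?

Each bond to a more electronegative atom (O, N, halogen) counts +1, each bond to a less electronegative atom (H, metal, B, Si) counts −1, and each C–C bond counts 0. Tallying each carbon:
C1: 1C, 2H, 1Cl → 0 − 2 + 1 = -1
C2: 2C, 2O → 0 + 2 = +2
C3: 2C, 2H → 0 − 2 = -2
C4: 1C, 2H, 1Cl → 0 − 2 + 1 = -1
1 carbon (C2) meets the condition.

1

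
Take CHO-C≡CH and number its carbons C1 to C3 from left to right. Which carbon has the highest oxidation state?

C1

Tallying each carbon's bonds:
C1: 1C, 1H, 2O → 0 − 1 + 2 = +1
C2: 4C → 0 = 0
C3: 3C, 1H → 0 − 1 = -1
The most oxidised carbon is C1 at +1.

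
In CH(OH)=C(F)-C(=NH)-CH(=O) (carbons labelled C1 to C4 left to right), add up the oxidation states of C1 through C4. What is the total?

+4

Tallying each carbon's bonds:
C1: 2C, 1H, 1O → 0 − 1 + 1 = 0
C2: 3C, 1F → 0 + 1 = +1
C3: 2C, 2N → 0 + 2 = +2
C4: 1C, 1H, 2O → 0 − 1 + 2 = +1
Sum = 0 + 1 + 2 + 1 = +4.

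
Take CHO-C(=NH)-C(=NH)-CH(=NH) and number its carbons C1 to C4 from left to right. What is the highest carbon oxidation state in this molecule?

+2

Tallying each carbon's bonds:
C1: 1C, 1H, 2O → 0 − 1 + 2 = +1
C2: 2C, 2N → 0 + 2 = +2
C3: 2C, 2N → 0 + 2 = +2
C4: 1C, 1H, 2N → 0 − 1 + 2 = +1
The highest value is +2.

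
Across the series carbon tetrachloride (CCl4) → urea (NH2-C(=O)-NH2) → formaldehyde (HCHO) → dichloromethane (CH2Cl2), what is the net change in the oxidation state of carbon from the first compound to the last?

-4

Carbon oxidation states along the series — carbon tetrachloride: +4, urea: +4, formaldehyde: 0, dichloromethane: 0.
Net change = 0 − (+4) = -4.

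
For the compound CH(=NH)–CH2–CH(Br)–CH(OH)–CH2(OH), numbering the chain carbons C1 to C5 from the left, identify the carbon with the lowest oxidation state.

C2

Assign +1 per bond to O/N/halogen, −1 per bond to H or an electropositive element, and 0 per bond to carbon. Tallying each carbon:
C1: 1C, 1H, 2N → 0 − 1 + 2 = +1
C2: 2C, 2H → 0 − 2 = -2
C3: 2C, 1H, 1Br → 0 − 1 + 1 = 0
C4: 2C, 1H, 1O → 0 − 1 + 1 = 0
C5: 1C, 2H, 1O → 0 − 2 + 1 = -1
The most reduced carbon is C2 at -2.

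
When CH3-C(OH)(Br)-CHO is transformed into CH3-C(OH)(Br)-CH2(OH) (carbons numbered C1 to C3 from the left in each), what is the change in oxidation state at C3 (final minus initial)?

Before: C3 has 1 bond to C, 1 bond to H, 2 bonds to O → oxidation state +1.
After: C3 has 1 bond to C, 2 bonds to H, 1 bond to O → oxidation state -1.
Δ = -1 − (+1) = -2, so this is a reduction at C3.

-2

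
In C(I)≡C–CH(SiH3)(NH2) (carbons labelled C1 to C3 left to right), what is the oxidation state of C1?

Bonds to more-electronegative neighbours contribute +1 each, bonds to H or metals contribute −1 each, and C–C bonds contribute 0.
C1 has a triple bond to C (3×0 = 0), one bond to I (+1).
Oxidation state = 0 + 1 = +1.

+1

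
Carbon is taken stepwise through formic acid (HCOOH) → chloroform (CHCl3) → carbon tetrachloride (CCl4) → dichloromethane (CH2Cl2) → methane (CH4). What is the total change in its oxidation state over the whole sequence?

-6

Carbon oxidation states along the series — formic acid: +2, chloroform: +2, carbon tetrachloride: +4, dichloromethane: 0, methane: -4.
Net change = -4 − (+2) = -6.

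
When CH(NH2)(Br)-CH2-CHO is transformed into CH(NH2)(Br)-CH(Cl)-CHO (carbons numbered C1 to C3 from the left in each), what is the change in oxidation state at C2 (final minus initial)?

+2

Before: C2 has 2 bonds to C, 2 bonds to H → oxidation state -2.
After: C2 has 2 bonds to C, 1 bond to H, 1 bond to Cl → oxidation state 0.
Δ = 0 − (-2) = +2, so this is an oxidation at C2.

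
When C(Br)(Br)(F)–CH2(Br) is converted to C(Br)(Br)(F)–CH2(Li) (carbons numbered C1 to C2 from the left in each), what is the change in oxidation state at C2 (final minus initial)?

-2

Before: C2 has 1 bond to C, 2 bonds to H, 1 bond to Br → oxidation state -1.
After: C2 has 1 bond to C, 2 bonds to H, 1 bond to Li → oxidation state -3.
Δ = -3 − (-1) = -2, so this is a reduction at C2.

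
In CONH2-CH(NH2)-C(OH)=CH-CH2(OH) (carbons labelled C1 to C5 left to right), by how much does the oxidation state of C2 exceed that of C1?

-3

C2: 2C, 1H, 1N → 0 − 1 + 1 = 0
C1: 1C, 2O, 1N → 0 + 2 + 1 = +3
Difference: 0 − (+3) = -3.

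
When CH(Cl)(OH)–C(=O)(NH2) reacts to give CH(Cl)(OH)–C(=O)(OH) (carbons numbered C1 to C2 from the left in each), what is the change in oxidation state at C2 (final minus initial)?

0

Before: C2 has 1 bond to C, 2 bonds to O, 1 bond to N → oxidation state +3.
After: C2 has 1 bond to C, 3 bonds to O → oxidation state +3.
Δ = +3 − (+3) = 0, so no net redox change at C2.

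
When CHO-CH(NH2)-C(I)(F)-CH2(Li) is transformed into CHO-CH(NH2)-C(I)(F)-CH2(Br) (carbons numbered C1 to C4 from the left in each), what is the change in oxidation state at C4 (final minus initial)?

+2

Before: C4 has 1 bond to C, 2 bonds to H, 1 bond to Li → oxidation state -3.
After: C4 has 1 bond to C, 2 bonds to H, 1 bond to Br → oxidation state -1.
Δ = -1 − (-3) = +2, so this is an oxidation at C4.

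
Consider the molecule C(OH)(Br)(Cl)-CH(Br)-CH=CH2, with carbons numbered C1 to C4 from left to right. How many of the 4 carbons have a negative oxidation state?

2

Bonds to more-electronegative neighbours contribute +1 each, bonds to H or metals contribute −1 each, and C–C bonds contribute 0. Tallying each carbon:
C1: 1C, 1O, 1Cl, 1Br → 0 + 1 + 1 + 1 = +3
C2: 2C, 1H, 1Br → 0 − 1 + 1 = 0
C3: 3C, 1H → 0 − 1 = -1
C4: 2C, 2H → 0 − 2 = -2
2 carbons (C3, C4) meet the condition.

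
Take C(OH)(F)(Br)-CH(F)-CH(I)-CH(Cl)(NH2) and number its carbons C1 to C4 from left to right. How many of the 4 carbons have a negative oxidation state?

Count +1 for every bond to an atom more electronegative than carbon and −1 for every bond to one less electronegative; C–C bonds are 0. Tallying each carbon:
C1: 1C, 1O, 1F, 1Br → 0 + 1 + 1 + 1 = +3
C2: 2C, 1H, 1F → 0 − 1 + 1 = 0
C3: 2C, 1H, 1I → 0 − 1 + 1 = 0
C4: 1C, 1H, 1N, 1Cl → 0 − 1 + 1 + 1 = +1
0 carbons meet the condition.

0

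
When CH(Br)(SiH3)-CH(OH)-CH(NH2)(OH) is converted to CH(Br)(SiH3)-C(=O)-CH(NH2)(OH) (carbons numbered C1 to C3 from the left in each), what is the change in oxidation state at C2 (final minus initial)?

Before: C2 has 2 bonds to C, 1 bond to H, 1 bond to O → oxidation state 0.
After: C2 has 2 bonds to C, 2 bonds to O → oxidation state +2.
Δ = +2 − (0) = +2, so this is an oxidation at C2.

+2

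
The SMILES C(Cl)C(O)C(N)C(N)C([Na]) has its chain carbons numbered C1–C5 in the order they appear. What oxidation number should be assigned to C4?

0

Assign +1 per bond to O/N/halogen, −1 per bond to H or an electropositive element, and 0 per bond to carbon.
C4 has one bond to C (0), one bond to C (0), one bond to N (+1), one bond to H (-1).
Oxidation state = 0 + 0 + 1 − 1 = 0.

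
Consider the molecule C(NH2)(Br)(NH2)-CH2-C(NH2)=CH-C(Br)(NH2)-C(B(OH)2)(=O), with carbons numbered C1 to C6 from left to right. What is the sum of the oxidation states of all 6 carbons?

Assign +1 per bond to O/N/halogen, −1 per bond to H or an electropositive element, and 0 per bond to carbon. Tallying each carbon:
C1: 1C, 2N, 1Br → 0 + 2 + 1 = +3
C2: 2C, 2H → 0 − 2 = -2
C3: 3C, 1N → 0 + 1 = +1
C4: 3C, 1H → 0 − 1 = -1
C5: 2C, 1N, 1Br → 0 + 1 + 1 = +2
C6: 1C, 2O, 1B → 0 + 2 − 1 = +1
Sum = +3 − 2 + 1 − 1 + 2 + 1 = +4.

+4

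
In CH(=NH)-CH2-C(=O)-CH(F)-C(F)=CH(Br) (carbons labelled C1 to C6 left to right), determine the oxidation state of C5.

+1

C5 has one bond to C (0), a double bond to C (2×0 = 0), one bond to F (+1).
Oxidation state = 0 + 0 + 1 = +1.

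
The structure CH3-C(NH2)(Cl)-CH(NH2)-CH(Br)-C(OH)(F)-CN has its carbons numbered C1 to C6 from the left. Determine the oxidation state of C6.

+3

C6 has one bond to C (0), a triple bond to N (3×+1 = +3).
Oxidation state = 0 + 3 = +3.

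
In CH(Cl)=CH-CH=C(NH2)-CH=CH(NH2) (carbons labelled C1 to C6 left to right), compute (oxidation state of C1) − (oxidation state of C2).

C1: 2C, 1H, 1Cl → 0 − 1 + 1 = 0
C2: 3C, 1H → 0 − 1 = -1
Difference: 0 − (-1) = +1.

+1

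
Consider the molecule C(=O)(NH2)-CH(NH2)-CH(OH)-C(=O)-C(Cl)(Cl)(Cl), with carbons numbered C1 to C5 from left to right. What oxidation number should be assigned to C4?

Each bond to a more electronegative atom (O, N, halogen) counts +1, each bond to a less electronegative atom (H, metal, B, Si) counts −1, and each C–C bond counts 0.
C4 has one bond to C (0), one bond to C (0), a double bond to O (2×+1 = +2).
Oxidation state = 0 + 0 + 2 = +2.

+2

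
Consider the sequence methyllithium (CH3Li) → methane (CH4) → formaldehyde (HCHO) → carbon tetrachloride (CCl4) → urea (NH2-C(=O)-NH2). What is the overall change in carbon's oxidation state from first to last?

Carbon oxidation states along the series — methyllithium: -4, methane: -4, formaldehyde: 0, carbon tetrachloride: +4, urea: +4.
Net change = +4 − (-4) = +8.

+8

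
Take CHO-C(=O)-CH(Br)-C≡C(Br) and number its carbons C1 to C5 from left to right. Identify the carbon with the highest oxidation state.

Each bond to a more electronegative atom (O, N, halogen) counts +1, each bond to a less electronegative atom (H, metal, B, Si) counts −1, and each C–C bond counts 0. Tallying each carbon:
C1: 1C, 1H, 2O → 0 − 1 + 2 = +1
C2: 2C, 2O → 0 + 2 = +2
C3: 2C, 1H, 1Br → 0 − 1 + 1 = 0
C4: 4C → 0 = 0
C5: 3C, 1Br → 0 + 1 = +1
The most oxidised carbon is C2 at +2.

C2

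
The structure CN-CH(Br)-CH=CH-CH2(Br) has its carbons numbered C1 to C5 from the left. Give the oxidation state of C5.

Bonds to more-electronegative neighbours contribute +1 each, bonds to H or metals contribute −1 each, and C–C bonds contribute 0.
C5 has one bond to C (0), one bond to H (-1), one bond to H (-1), one bond to Br (+1).
Oxidation state = 0 − 1 − 1 + 1 = -1.

-1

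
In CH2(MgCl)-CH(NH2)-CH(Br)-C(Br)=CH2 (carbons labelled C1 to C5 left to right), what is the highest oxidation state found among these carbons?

Tallying each carbon's bonds:
C1: 1C, 2H, 1Mg → 0 − 2 − 1 = -3
C2: 2C, 1H, 1N → 0 − 1 + 1 = 0
C3: 2C, 1H, 1Br → 0 − 1 + 1 = 0
C4: 3C, 1Br → 0 + 1 = +1
C5: 2C, 2H → 0 − 2 = -2
The highest value is +1.

+1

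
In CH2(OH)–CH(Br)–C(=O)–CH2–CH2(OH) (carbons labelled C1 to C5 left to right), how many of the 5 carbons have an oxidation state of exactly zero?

Tallying each carbon's bonds:
C1: 1C, 2H, 1O → 0 − 2 + 1 = -1
C2: 2C, 1H, 1Br → 0 − 1 + 1 = 0
C3: 2C, 2O → 0 + 2 = +2
C4: 2C, 2H → 0 − 2 = -2
C5: 1C, 2H, 1O → 0 − 2 + 1 = -1
1 carbon (C2) meets the condition.

1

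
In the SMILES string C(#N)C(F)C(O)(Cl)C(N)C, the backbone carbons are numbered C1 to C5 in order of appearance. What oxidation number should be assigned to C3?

+2

C3 has one bond to C (0), one bond to C (0), one bond to O (+1), one bond to Cl (+1).
Oxidation state = 0 + 0 + 1 + 1 = +2.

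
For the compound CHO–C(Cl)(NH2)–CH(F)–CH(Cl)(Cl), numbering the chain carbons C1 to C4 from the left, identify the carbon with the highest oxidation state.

C2

Tallying each carbon's bonds:
C1: 1C, 1H, 2O → 0 − 1 + 2 = +1
C2: 2C, 1N, 1Cl → 0 + 1 + 1 = +2
C3: 2C, 1H, 1F → 0 − 1 + 1 = 0
C4: 1C, 1H, 2Cl → 0 − 1 + 2 = +1
The most oxidised carbon is C2 at +2.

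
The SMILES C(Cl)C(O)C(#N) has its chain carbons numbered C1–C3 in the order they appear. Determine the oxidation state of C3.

Bonds to more-electronegative neighbours contribute +1 each, bonds to H or metals contribute −1 each, and C–C bonds contribute 0.
C3 has one bond to C (0), a triple bond to N (3×+1 = +3).
Oxidation state = 0 + 3 = +3.

+3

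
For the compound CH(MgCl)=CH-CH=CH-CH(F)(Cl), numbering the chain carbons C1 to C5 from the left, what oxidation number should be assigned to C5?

+1

Bonds to more-electronegative neighbours contribute +1 each, bonds to H or metals contribute −1 each, and C–C bonds contribute 0.
C5 has one bond to C (0), one bond to F (+1), one bond to H (-1), one bond to Cl (+1).
Oxidation state = 0 + 1 − 1 + 1 = +1.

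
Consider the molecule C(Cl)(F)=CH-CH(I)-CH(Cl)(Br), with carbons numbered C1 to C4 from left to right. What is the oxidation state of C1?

C1 has a double bond to C (2×0 = 0), one bond to Cl (+1), one bond to F (+1).
Oxidation state = 0 + 1 + 1 = +2.

+2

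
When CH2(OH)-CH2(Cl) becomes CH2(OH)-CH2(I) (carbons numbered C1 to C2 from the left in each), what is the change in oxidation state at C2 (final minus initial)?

Before: C2 has 1 bond to C, 2 bonds to H, 1 bond to Cl → oxidation state -1.
After: C2 has 1 bond to C, 2 bonds to H, 1 bond to I → oxidation state -1.
Δ = -1 − (-1) = 0, so no net redox change at C2.

0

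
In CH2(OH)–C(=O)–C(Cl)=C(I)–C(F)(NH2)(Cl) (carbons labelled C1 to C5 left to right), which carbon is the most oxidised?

C5

Bonds to more-electronegative neighbours contribute +1 each, bonds to H or metals contribute −1 each, and C–C bonds contribute 0. Tallying each carbon:
C1: 1C, 2H, 1O → 0 − 2 + 1 = -1
C2: 2C, 2O → 0 + 2 = +2
C3: 3C, 1Cl → 0 + 1 = +1
C4: 3C, 1I → 0 + 1 = +1
C5: 1C, 1N, 1F, 1Cl → 0 + 1 + 1 + 1 = +3
The most oxidised carbon is C5 at +3.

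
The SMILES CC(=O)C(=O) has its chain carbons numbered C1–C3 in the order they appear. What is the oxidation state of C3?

Bonds to more-electronegative neighbours contribute +1 each, bonds to H or metals contribute −1 each, and C–C bonds contribute 0.
C3 has one bond to C (0), a double bond to O (2×+1 = +2), one bond to H (-1).
Oxidation state = 0 + 2 − 1 = +1.

+1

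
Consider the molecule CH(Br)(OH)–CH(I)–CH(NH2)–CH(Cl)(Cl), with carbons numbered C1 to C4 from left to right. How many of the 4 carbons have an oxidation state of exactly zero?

Tallying each carbon's bonds:
C1: 1C, 1H, 1O, 1Br → 0 − 1 + 1 + 1 = +1
C2: 2C, 1H, 1I → 0 − 1 + 1 = 0
C3: 2C, 1H, 1N → 0 − 1 + 1 = 0
C4: 1C, 1H, 2Cl → 0 − 1 + 2 = +1
2 carbons (C2, C3) meet the condition.

2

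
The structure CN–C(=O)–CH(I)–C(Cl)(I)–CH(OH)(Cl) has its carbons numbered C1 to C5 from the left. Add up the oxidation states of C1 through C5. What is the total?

+8

Tallying each carbon's bonds:
C1: 1C, 3N → 0 + 3 = +3
C2: 2C, 2O → 0 + 2 = +2
C3: 2C, 1H, 1I → 0 − 1 + 1 = 0
C4: 2C, 1Cl, 1I → 0 + 1 + 1 = +2
C5: 1C, 1H, 1O, 1Cl → 0 − 1 + 1 + 1 = +1
Sum = +3 + 2 + 0 + 2 + 1 = +8.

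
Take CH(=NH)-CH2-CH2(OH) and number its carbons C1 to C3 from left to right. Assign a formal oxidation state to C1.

Count +1 for every bond to an atom more electronegative than carbon and −1 for every bond to one less electronegative; C–C bonds are 0.
C1 has one bond to C (0), one bond to H (-1), a double bond to N (2×+1 = +2).
Oxidation state = 0 − 1 + 2 = +1.

+1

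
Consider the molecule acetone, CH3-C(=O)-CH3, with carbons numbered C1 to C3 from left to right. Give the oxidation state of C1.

Bonds to more-electronegative neighbours contribute +1 each, bonds to H or metals contribute −1 each, and C–C bonds contribute 0.
C1 has one bond to H (-1), one bond to H (-1), one bond to H (-1), one bond to C (0).
Oxidation state = -1 − 1 − 1 + 0 = -3.

-3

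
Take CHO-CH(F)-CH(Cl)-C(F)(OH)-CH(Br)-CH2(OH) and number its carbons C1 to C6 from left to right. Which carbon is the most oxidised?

Tallying each carbon's bonds:
C1: 1C, 1H, 2O → 0 − 1 + 2 = +1
C2: 2C, 1H, 1F → 0 − 1 + 1 = 0
C3: 2C, 1H, 1Cl → 0 − 1 + 1 = 0
C4: 2C, 1O, 1F → 0 + 1 + 1 = +2
C5: 2C, 1H, 1Br → 0 − 1 + 1 = 0
C6: 1C, 2H, 1O → 0 − 2 + 1 = -1
The most oxidised carbon is C4 at +2.

C4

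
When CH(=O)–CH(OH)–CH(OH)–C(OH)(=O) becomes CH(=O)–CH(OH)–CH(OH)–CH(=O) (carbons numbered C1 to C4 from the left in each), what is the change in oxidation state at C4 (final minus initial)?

-2

Before: C4 has 1 bond to C, 3 bonds to O → oxidation state +3.
After: C4 has 1 bond to C, 1 bond to H, 2 bonds to O → oxidation state +1.
Δ = +1 − (+3) = -2, so this is a reduction at C4.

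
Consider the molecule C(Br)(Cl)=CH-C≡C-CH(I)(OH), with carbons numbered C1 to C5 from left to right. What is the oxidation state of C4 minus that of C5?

C4: 4C → 0 = 0
C5: 1C, 1H, 1O, 1I → 0 − 1 + 1 + 1 = +1
Difference: 0 − (+1) = -1.

-1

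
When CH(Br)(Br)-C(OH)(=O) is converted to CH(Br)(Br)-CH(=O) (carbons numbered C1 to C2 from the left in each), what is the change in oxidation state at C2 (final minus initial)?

-2

Before: C2 has 1 bond to C, 3 bonds to O → oxidation state +3.
After: C2 has 1 bond to C, 1 bond to H, 2 bonds to O → oxidation state +1.
Δ = +1 − (+3) = -2, so this is a reduction at C2.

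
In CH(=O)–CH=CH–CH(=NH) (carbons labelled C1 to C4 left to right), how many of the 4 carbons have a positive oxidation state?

2

Tallying each carbon's bonds:
C1: 1C, 1H, 2O → 0 − 1 + 2 = +1
C2: 3C, 1H → 0 − 1 = -1
C3: 3C, 1H → 0 − 1 = -1
C4: 1C, 1H, 2N → 0 − 1 + 2 = +1
2 carbons (C1, C4) meet the condition.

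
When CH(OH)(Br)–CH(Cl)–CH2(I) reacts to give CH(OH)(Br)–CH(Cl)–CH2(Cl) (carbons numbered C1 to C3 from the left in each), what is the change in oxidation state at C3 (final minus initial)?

0

Before: C3 has 1 bond to C, 2 bonds to H, 1 bond to I → oxidation state -1.
After: C3 has 1 bond to C, 2 bonds to H, 1 bond to Cl → oxidation state -1.
Δ = -1 − (-1) = 0, so no net redox change at C3.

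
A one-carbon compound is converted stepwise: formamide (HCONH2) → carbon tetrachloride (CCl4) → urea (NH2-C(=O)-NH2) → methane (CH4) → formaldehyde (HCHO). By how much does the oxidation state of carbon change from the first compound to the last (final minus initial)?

Carbon oxidation states along the series — formamide: +2, carbon tetrachloride: +4, urea: +4, methane: -4, formaldehyde: 0.
Net change = 0 − (+2) = -2.

-2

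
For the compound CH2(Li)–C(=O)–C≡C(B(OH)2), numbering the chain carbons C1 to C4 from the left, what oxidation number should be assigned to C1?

-3

C1 has one bond to C (0), one bond to Li (-1), one bond to H (-1), one bond to H (-1).
Oxidation state = 0 − 1 − 1 − 1 = -3.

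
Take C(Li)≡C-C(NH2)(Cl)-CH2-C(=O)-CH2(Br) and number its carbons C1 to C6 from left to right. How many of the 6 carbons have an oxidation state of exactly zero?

Bonds to more-electronegative neighbours contribute +1 each, bonds to H or metals contribute −1 each, and C–C bonds contribute 0. Tallying each carbon:
C1: 3C, 1Li → 0 − 1 = -1
C2: 4C → 0 = 0
C3: 2C, 1N, 1Cl → 0 + 1 + 1 = +2
C4: 2C, 2H → 0 − 2 = -2
C5: 2C, 2O → 0 + 2 = +2
C6: 1C, 2H, 1Br → 0 − 2 + 1 = -1
1 carbon (C2) meets the condition.

1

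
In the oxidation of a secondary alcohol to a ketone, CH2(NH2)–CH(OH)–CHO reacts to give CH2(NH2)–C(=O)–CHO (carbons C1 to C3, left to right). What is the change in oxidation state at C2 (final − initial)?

+2

Before: C2 has 2 bonds to C, 1 bond to H, 1 bond to O → oxidation state 0.
After: C2 has 2 bonds to C, 2 bonds to O → oxidation state +2.
Δ = +2 − (0) = +2, so this is an oxidation at C2.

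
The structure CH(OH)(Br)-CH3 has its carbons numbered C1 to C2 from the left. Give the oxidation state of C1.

+1

Bonds to more-electronegative neighbours contribute +1 each, bonds to H or metals contribute −1 each, and C–C bonds contribute 0.
C1 has one bond to C (0), one bond to H (-1), one bond to O (+1), one bond to Br (+1).
Oxidation state = 0 − 1 + 1 + 1 = +1.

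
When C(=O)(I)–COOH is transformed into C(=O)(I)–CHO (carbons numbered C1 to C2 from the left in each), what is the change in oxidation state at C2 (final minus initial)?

-2

Before: C2 has 1 bond to C, 3 bonds to O → oxidation state +3.
After: C2 has 1 bond to C, 1 bond to H, 2 bonds to O → oxidation state +1.
Δ = +1 − (+3) = -2, so this is a reduction at C2.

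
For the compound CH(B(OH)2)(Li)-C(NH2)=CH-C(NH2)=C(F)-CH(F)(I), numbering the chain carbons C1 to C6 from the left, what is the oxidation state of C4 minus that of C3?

C4: 3C, 1N → 0 + 1 = +1
C3: 3C, 1H → 0 − 1 = -1
Difference: +1 − (-1) = +2.

+2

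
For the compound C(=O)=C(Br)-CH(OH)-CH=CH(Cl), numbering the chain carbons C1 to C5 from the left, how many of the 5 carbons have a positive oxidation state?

2

Tallying each carbon's bonds:
C1: 2C, 2O → 0 + 2 = +2
C2: 3C, 1Br → 0 + 1 = +1
C3: 2C, 1H, 1O → 0 − 1 + 1 = 0
C4: 3C, 1H → 0 − 1 = -1
C5: 2C, 1H, 1Cl → 0 − 1 + 1 = 0
2 carbons (C1, C2) meet the condition.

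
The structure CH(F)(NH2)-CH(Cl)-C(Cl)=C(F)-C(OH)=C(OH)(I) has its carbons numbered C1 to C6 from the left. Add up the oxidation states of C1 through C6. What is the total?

Count +1 for every bond to an atom more electronegative than carbon and −1 for every bond to one less electronegative; C–C bonds are 0. Tallying each carbon:
C1: 1C, 1H, 1N, 1F → 0 − 1 + 1 + 1 = +1
C2: 2C, 1H, 1Cl → 0 − 1 + 1 = 0
C3: 3C, 1Cl → 0 + 1 = +1
C4: 3C, 1F → 0 + 1 = +1
C5: 3C, 1O → 0 + 1 = +1
C6: 2C, 1O, 1I → 0 + 1 + 1 = +2
Sum = +1 + 0 + 1 + 1 + 1 + 2 = +6.

+6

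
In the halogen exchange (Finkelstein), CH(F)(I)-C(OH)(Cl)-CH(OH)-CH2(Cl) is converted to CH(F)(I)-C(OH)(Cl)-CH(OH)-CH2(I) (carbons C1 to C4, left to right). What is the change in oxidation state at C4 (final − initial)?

0

Before: C4 has 1 bond to C, 2 bonds to H, 1 bond to Cl → oxidation state -1.
After: C4 has 1 bond to C, 2 bonds to H, 1 bond to I → oxidation state -1.
Δ = -1 − (-1) = 0, so no net redox change at C4.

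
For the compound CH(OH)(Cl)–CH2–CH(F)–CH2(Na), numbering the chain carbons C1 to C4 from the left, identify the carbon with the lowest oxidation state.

Assign +1 per bond to O/N/halogen, −1 per bond to H or an electropositive element, and 0 per bond to carbon. Tallying each carbon:
C1: 1C, 1H, 1O, 1Cl → 0 − 1 + 1 + 1 = +1
C2: 2C, 2H → 0 − 2 = -2
C3: 2C, 1H, 1F → 0 − 1 + 1 = 0
C4: 1C, 2H, 1Na → 0 − 2 − 1 = -3
The most reduced carbon is C4 at -3.

C4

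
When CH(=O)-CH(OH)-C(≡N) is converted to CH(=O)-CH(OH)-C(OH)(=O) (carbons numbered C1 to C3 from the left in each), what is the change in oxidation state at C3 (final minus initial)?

Before: C3 has 1 bond to C, 3 bonds to N → oxidation state +3.
After: C3 has 1 bond to C, 3 bonds to O → oxidation state +3.
Δ = +3 − (+3) = 0, so no net redox change at C3.

0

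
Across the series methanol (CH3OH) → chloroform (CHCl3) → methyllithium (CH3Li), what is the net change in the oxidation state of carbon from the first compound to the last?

-2

Carbon oxidation states along the series — methanol: -2, chloroform: +2, methyllithium: -4.
Net change = -4 − (-2) = -2.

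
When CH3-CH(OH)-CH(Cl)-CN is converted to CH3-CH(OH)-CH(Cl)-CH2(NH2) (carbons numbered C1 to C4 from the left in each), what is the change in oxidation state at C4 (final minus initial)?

-4

Before: C4 has 1 bond to C, 3 bonds to N → oxidation state +3.
After: C4 has 1 bond to C, 2 bonds to H, 1 bond to N → oxidation state -1.
Δ = -1 − (+3) = -4, so this is a reduction at C4.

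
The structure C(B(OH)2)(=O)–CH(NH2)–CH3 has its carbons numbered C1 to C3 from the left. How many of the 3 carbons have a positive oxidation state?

1

Tallying each carbon's bonds:
C1: 1C, 2O, 1B → 0 + 2 − 1 = +1
C2: 2C, 1H, 1N → 0 − 1 + 1 = 0
C3: 1C, 3H → 0 − 3 = -3
1 carbon (C1) meets the condition.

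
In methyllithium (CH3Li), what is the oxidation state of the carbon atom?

Bonds to more-electronegative neighbours contribute +1 each, bonds to H or metals contribute −1 each, and C–C bonds contribute 0.
The carbon has one bond to H (-1), one bond to H (-1), one bond to H (-1), one bond to Li (-1).
Oxidation state = -1 − 1 − 1 − 1 = -4.

-4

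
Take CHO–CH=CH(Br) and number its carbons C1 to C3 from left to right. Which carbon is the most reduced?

C2

Bonds to more-electronegative neighbours contribute +1 each, bonds to H or metals contribute −1 each, and C–C bonds contribute 0. Tallying each carbon:
C1: 1C, 1H, 2O → 0 − 1 + 2 = +1
C2: 3C, 1H → 0 − 1 = -1
C3: 2C, 1H, 1Br → 0 − 1 + 1 = 0
The most reduced carbon is C2 at -1.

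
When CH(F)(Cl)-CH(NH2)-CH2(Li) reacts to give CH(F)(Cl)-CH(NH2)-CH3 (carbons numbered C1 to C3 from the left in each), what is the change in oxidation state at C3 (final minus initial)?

Before: C3 has 1 bond to C, 2 bonds to H, 1 bond to Li → oxidation state -3.
After: C3 has 1 bond to C, 3 bonds to H → oxidation state -3.
Δ = -3 − (-3) = 0, so no net redox change at C3.

0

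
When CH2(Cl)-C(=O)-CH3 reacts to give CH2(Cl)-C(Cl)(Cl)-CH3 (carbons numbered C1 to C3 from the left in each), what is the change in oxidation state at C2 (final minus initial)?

0

Before: C2 has 2 bonds to C, 2 bonds to O → oxidation state +2.
After: C2 has 2 bonds to C, 2 bonds to Cl → oxidation state +2.
Δ = +2 − (+2) = 0, so no net redox change at C2.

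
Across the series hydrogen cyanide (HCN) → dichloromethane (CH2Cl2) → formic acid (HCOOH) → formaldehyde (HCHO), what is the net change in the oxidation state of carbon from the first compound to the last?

Carbon oxidation states along the series — hydrogen cyanide: +2, dichloromethane: 0, formic acid: +2, formaldehyde: 0.
Net change = 0 − (+2) = -2.

-2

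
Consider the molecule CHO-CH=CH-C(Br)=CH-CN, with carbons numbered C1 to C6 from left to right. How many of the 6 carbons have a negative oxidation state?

Assign +1 per bond to O/N/halogen, −1 per bond to H or an electropositive element, and 0 per bond to carbon. Tallying each carbon:
C1: 1C, 1H, 2O → 0 − 1 + 2 = +1
C2: 3C, 1H → 0 − 1 = -1
C3: 3C, 1H → 0 − 1 = -1
C4: 3C, 1Br → 0 + 1 = +1
C5: 3C, 1H → 0 − 1 = -1
C6: 1C, 3N → 0 + 3 = +3
3 carbons (C2, C3, C5) meet the condition.

3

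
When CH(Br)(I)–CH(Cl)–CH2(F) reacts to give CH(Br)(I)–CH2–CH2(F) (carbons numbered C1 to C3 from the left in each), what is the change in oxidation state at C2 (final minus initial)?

-2

Before: C2 has 2 bonds to C, 1 bond to H, 1 bond to Cl → oxidation state 0.
After: C2 has 2 bonds to C, 2 bonds to H → oxidation state -2.
Δ = -2 − (0) = -2, so this is a reduction at C2.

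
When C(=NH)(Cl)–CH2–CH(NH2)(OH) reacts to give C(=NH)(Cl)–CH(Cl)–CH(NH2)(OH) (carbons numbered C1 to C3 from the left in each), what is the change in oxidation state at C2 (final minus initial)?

+2

Before: C2 has 2 bonds to C, 2 bonds to H → oxidation state -2.
After: C2 has 2 bonds to C, 1 bond to H, 1 bond to Cl → oxidation state 0.
Δ = 0 − (-2) = +2, so this is an oxidation at C2.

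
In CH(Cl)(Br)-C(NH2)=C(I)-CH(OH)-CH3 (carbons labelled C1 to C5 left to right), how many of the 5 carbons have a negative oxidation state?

Assign +1 per bond to O/N/halogen, −1 per bond to H or an electropositive element, and 0 per bond to carbon. Tallying each carbon:
C1: 1C, 1H, 1Cl, 1Br → 0 − 1 + 1 + 1 = +1
C2: 3C, 1N → 0 + 1 = +1
C3: 3C, 1I → 0 + 1 = +1
C4: 2C, 1H, 1O → 0 − 1 + 1 = 0
C5: 1C, 3H → 0 − 3 = -3
1 carbon (C5) meets the condition.

1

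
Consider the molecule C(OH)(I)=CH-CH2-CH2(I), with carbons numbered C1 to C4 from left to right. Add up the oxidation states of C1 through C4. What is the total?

Count +1 for every bond to an atom more electronegative than carbon and −1 for every bond to one less electronegative; C–C bonds are 0. Tallying each carbon:
C1: 2C, 1O, 1I → 0 + 1 + 1 = +2
C2: 3C, 1H → 0 − 1 = -1
C3: 2C, 2H → 0 − 2 = -2
C4: 1C, 2H, 1I → 0 − 2 + 1 = -1
Sum = +2 − 1 − 2 − 1 = -2.

-2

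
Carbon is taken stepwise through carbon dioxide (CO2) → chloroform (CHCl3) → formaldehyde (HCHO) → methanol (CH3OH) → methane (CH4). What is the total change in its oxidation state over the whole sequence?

Carbon oxidation states along the series — carbon dioxide: +4, chloroform: +2, formaldehyde: 0, methanol: -2, methane: -4.
Net change = -4 − (+4) = -8.

-8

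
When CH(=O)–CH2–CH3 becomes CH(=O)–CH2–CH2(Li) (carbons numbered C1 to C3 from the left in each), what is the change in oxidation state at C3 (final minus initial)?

0

Before: C3 has 1 bond to C, 3 bonds to H → oxidation state -3.
After: C3 has 1 bond to C, 2 bonds to H, 1 bond to Li → oxidation state -3.
Δ = -3 − (-3) = 0, so no net redox change at C3.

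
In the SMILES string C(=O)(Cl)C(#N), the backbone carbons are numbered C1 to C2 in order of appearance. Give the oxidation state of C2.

+3

C2 has one bond to C (0), a triple bond to N (3×+1 = +3).
Oxidation state = 0 + 3 = +3.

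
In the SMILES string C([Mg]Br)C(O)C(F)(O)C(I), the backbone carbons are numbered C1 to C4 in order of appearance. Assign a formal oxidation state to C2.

C2 has one bond to C (0), one bond to C (0), one bond to O (+1), one bond to H (-1).
Oxidation state = 0 + 0 + 1 − 1 = 0.

0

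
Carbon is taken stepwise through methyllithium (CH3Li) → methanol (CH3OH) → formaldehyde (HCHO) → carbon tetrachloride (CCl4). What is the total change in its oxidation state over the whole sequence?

+8

Carbon oxidation states along the series — methyllithium: -4, methanol: -2, formaldehyde: 0, carbon tetrachloride: +4.
Net change = +4 − (-4) = +8.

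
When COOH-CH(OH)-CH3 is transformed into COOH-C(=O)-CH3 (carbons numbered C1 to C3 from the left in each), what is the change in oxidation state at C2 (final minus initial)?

Before: C2 has 2 bonds to C, 1 bond to H, 1 bond to O → oxidation state 0.
After: C2 has 2 bonds to C, 2 bonds to O → oxidation state +2.
Δ = +2 − (0) = +2, so this is an oxidation at C2.

+2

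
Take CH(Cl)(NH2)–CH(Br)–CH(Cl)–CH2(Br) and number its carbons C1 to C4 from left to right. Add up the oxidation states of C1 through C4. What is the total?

0

Tallying each carbon's bonds:
C1: 1C, 1H, 1N, 1Cl → 0 − 1 + 1 + 1 = +1
C2: 2C, 1H, 1Br → 0 − 1 + 1 = 0
C3: 2C, 1H, 1Cl → 0 − 1 + 1 = 0
C4: 1C, 2H, 1Br → 0 − 2 + 1 = -1
Sum = +1 + 0 + 0 − 1 = 0.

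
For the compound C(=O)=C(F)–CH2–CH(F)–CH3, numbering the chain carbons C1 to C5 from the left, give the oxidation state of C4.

0

Bonds to more-electronegative neighbours contribute +1 each, bonds to H or metals contribute −1 each, and C–C bonds contribute 0.
C4 has one bond to C (0), one bond to C (0), one bond to H (-1), one bond to F (+1).
Oxidation state = 0 + 0 − 1 + 1 = 0.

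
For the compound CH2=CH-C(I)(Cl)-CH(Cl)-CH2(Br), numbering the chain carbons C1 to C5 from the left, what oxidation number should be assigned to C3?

+2

C3 has one bond to C (0), one bond to C (0), one bond to I (+1), one bond to Cl (+1).
Oxidation state = 0 + 0 + 1 + 1 = +2.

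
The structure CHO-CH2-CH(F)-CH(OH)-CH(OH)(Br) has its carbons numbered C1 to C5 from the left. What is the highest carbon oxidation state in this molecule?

Tallying each carbon's bonds:
C1: 1C, 1H, 2O → 0 − 1 + 2 = +1
C2: 2C, 2H → 0 − 2 = -2
C3: 2C, 1H, 1F → 0 − 1 + 1 = 0
C4: 2C, 1H, 1O → 0 − 1 + 1 = 0
C5: 1C, 1H, 1O, 1Br → 0 − 1 + 1 + 1 = +1
The highest value is +1.

+1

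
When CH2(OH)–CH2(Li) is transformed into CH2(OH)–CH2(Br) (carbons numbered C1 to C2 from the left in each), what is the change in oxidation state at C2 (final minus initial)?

Before: C2 has 1 bond to C, 2 bonds to H, 1 bond to Li → oxidation state -3.
After: C2 has 1 bond to C, 2 bonds to H, 1 bond to Br → oxidation state -1.
Δ = -1 − (-3) = +2, so this is an oxidation at C2.

+2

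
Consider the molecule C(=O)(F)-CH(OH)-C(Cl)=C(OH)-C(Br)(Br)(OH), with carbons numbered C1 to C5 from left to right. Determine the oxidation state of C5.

Bonds to more-electronegative neighbours contribute +1 each, bonds to H or metals contribute −1 each, and C–C bonds contribute 0.
C5 has one bond to C (0), one bond to Br (+1), one bond to Br (+1), one bond to O (+1).
Oxidation state = 0 + 1 + 1 + 1 = +3.

+3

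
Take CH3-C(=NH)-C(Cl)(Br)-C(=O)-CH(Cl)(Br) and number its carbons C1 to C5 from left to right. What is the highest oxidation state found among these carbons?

Tallying each carbon's bonds:
C1: 1C, 3H → 0 − 3 = -3
C2: 2C, 2N → 0 + 2 = +2
C3: 2C, 1Cl, 1Br → 0 + 1 + 1 = +2
C4: 2C, 2O → 0 + 2 = +2
C5: 1C, 1H, 1Cl, 1Br → 0 − 1 + 1 + 1 = +1
The highest value is +2.

+2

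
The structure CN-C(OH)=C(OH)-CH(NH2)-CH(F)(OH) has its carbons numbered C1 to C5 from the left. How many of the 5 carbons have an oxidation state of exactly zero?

1

Tallying each carbon's bonds:
C1: 1C, 3N → 0 + 3 = +3
C2: 3C, 1O → 0 + 1 = +1
C3: 3C, 1O → 0 + 1 = +1
C4: 2C, 1H, 1N → 0 − 1 + 1 = 0
C5: 1C, 1H, 1O, 1F → 0 − 1 + 1 + 1 = +1
1 carbon (C4) meets the condition.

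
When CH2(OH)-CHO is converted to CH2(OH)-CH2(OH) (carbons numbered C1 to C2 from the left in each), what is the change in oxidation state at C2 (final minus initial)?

Before: C2 has 1 bond to C, 1 bond to H, 2 bonds to O → oxidation state +1.
After: C2 has 1 bond to C, 2 bonds to H, 1 bond to O → oxidation state -1.
Δ = -1 − (+1) = -2, so this is a reduction at C2.

-2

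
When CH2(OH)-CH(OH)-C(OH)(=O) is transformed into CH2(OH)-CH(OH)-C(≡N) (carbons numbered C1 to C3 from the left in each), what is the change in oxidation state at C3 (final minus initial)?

Before: C3 has 1 bond to C, 3 bonds to O → oxidation state +3.
After: C3 has 1 bond to C, 3 bonds to N → oxidation state +3.
Δ = +3 − (+3) = 0, so no net redox change at C3.

0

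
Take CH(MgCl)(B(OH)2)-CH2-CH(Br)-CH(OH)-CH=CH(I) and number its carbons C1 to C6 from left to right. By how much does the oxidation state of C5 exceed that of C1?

C5: 3C, 1H → 0 − 1 = -1
C1: 1C, 1H, 1Mg, 1B → 0 − 1 − 1 − 1 = -3
Difference: -1 − (-3) = +2.

+2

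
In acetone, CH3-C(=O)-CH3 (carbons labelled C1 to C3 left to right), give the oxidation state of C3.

C3 has one bond to H (-1), one bond to H (-1), one bond to H (-1), one bond to C (0).
Oxidation state = -1 − 1 − 1 + 0 = -3.

-3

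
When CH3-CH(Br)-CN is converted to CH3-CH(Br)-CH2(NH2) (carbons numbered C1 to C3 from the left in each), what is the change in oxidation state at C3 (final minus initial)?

Before: C3 has 1 bond to C, 3 bonds to N → oxidation state +3.
After: C3 has 1 bond to C, 2 bonds to H, 1 bond to N → oxidation state -1.
Δ = -1 − (+3) = -4, so this is a reduction at C3.

-4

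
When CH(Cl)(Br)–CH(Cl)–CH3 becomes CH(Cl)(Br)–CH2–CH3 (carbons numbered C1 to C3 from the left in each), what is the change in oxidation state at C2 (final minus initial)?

Before: C2 has 2 bonds to C, 1 bond to H, 1 bond to Cl → oxidation state 0.
After: C2 has 2 bonds to C, 2 bonds to H → oxidation state -2.
Δ = -2 − (0) = -2, so this is a reduction at C2.

-2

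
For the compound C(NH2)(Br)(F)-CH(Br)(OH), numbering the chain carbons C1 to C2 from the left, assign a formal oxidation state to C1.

Assign +1 per bond to O/N/halogen, −1 per bond to H or an electropositive element, and 0 per bond to carbon.
C1 has one bond to C (0), one bond to N (+1), one bond to Br (+1), one bond to F (+1).
Oxidation state = 0 + 1 + 1 + 1 = +3.

+3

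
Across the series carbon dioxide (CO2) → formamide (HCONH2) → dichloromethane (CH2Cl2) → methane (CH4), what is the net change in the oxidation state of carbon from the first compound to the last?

Carbon oxidation states along the series — carbon dioxide: +4, formamide: +2, dichloromethane: 0, methane: -4.
Net change = -4 − (+4) = -8.

-8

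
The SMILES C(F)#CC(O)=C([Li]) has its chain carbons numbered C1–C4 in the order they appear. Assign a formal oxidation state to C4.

-2

Bonds to more-electronegative neighbours contribute +1 each, bonds to H or metals contribute −1 each, and C–C bonds contribute 0.
C4 has a double bond to C (2×0 = 0), one bond to H (-1), one bond to Li (-1).
Oxidation state = 0 − 1 − 1 = -2.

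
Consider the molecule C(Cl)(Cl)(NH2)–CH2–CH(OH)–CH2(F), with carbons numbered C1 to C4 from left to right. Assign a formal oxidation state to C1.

+3

Bonds to more-electronegative neighbours contribute +1 each, bonds to H or metals contribute −1 each, and C–C bonds contribute 0.
C1 has one bond to C (0), one bond to Cl (+1), one bond to Cl (+1), one bond to N (+1).
Oxidation state = 0 + 1 + 1 + 1 = +3.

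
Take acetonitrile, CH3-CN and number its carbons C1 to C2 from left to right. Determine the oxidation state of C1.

Count +1 for every bond to an atom more electronegative than carbon and −1 for every bond to one less electronegative; C–C bonds are 0.
C1 has one bond to H (-1), one bond to H (-1), one bond to H (-1), one bond to C (0).
Oxidation state = -1 − 1 − 1 + 0 = -3.

-3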